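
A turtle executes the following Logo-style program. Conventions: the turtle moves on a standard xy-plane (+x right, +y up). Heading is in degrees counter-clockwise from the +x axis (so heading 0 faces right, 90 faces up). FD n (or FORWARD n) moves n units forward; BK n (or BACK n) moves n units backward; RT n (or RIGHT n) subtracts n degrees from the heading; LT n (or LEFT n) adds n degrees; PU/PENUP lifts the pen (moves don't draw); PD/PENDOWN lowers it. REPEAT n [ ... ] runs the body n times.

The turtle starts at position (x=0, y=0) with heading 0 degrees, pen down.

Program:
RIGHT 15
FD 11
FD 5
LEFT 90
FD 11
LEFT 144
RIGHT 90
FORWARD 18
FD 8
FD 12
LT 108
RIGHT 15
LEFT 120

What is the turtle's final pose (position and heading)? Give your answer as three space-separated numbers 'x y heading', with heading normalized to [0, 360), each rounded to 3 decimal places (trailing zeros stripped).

Executing turtle program step by step:
Start: pos=(0,0), heading=0, pen down
RT 15: heading 0 -> 345
FD 11: (0,0) -> (10.625,-2.847) [heading=345, draw]
FD 5: (10.625,-2.847) -> (15.455,-4.141) [heading=345, draw]
LT 90: heading 345 -> 75
FD 11: (15.455,-4.141) -> (18.302,6.484) [heading=75, draw]
LT 144: heading 75 -> 219
RT 90: heading 219 -> 129
FD 18: (18.302,6.484) -> (6.974,20.473) [heading=129, draw]
FD 8: (6.974,20.473) -> (1.939,26.69) [heading=129, draw]
FD 12: (1.939,26.69) -> (-5.612,36.016) [heading=129, draw]
LT 108: heading 129 -> 237
RT 15: heading 237 -> 222
LT 120: heading 222 -> 342
Final: pos=(-5.612,36.016), heading=342, 6 segment(s) drawn

Answer: -5.612 36.016 342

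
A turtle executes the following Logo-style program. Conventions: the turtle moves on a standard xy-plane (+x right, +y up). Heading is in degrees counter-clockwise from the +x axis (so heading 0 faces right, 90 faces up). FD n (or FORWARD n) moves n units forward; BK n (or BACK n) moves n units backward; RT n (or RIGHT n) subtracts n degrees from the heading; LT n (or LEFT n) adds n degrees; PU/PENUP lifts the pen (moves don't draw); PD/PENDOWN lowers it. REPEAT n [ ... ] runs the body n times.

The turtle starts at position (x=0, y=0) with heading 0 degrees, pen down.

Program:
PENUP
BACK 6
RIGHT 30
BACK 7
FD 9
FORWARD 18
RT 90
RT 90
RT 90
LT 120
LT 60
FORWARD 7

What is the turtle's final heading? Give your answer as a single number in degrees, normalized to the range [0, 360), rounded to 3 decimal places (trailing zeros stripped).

Answer: 240

Derivation:
Executing turtle program step by step:
Start: pos=(0,0), heading=0, pen down
PU: pen up
BK 6: (0,0) -> (-6,0) [heading=0, move]
RT 30: heading 0 -> 330
BK 7: (-6,0) -> (-12.062,3.5) [heading=330, move]
FD 9: (-12.062,3.5) -> (-4.268,-1) [heading=330, move]
FD 18: (-4.268,-1) -> (11.321,-10) [heading=330, move]
RT 90: heading 330 -> 240
RT 90: heading 240 -> 150
RT 90: heading 150 -> 60
LT 120: heading 60 -> 180
LT 60: heading 180 -> 240
FD 7: (11.321,-10) -> (7.821,-16.062) [heading=240, move]
Final: pos=(7.821,-16.062), heading=240, 0 segment(s) drawn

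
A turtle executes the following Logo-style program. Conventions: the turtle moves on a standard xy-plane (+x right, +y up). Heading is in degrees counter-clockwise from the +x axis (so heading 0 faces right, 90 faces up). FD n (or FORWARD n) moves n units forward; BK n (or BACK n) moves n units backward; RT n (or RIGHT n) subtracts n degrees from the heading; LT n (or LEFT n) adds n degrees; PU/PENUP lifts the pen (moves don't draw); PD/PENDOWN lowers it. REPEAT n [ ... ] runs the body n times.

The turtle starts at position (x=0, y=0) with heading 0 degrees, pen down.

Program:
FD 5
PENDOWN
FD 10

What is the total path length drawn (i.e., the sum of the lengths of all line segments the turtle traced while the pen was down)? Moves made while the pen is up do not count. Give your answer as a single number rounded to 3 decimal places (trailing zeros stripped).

Executing turtle program step by step:
Start: pos=(0,0), heading=0, pen down
FD 5: (0,0) -> (5,0) [heading=0, draw]
PD: pen down
FD 10: (5,0) -> (15,0) [heading=0, draw]
Final: pos=(15,0), heading=0, 2 segment(s) drawn

Segment lengths:
  seg 1: (0,0) -> (5,0), length = 5
  seg 2: (5,0) -> (15,0), length = 10
Total = 15

Answer: 15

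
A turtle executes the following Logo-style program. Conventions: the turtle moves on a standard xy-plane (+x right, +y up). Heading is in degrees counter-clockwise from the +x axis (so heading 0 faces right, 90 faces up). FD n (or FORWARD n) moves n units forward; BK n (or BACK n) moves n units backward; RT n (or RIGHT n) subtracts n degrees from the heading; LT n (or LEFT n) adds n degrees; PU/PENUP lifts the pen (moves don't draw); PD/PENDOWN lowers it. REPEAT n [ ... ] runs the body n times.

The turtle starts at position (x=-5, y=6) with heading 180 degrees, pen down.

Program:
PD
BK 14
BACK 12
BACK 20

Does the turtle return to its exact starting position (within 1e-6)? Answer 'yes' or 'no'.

Answer: no

Derivation:
Executing turtle program step by step:
Start: pos=(-5,6), heading=180, pen down
PD: pen down
BK 14: (-5,6) -> (9,6) [heading=180, draw]
BK 12: (9,6) -> (21,6) [heading=180, draw]
BK 20: (21,6) -> (41,6) [heading=180, draw]
Final: pos=(41,6), heading=180, 3 segment(s) drawn

Start position: (-5, 6)
Final position: (41, 6)
Distance = 46; >= 1e-6 -> NOT closed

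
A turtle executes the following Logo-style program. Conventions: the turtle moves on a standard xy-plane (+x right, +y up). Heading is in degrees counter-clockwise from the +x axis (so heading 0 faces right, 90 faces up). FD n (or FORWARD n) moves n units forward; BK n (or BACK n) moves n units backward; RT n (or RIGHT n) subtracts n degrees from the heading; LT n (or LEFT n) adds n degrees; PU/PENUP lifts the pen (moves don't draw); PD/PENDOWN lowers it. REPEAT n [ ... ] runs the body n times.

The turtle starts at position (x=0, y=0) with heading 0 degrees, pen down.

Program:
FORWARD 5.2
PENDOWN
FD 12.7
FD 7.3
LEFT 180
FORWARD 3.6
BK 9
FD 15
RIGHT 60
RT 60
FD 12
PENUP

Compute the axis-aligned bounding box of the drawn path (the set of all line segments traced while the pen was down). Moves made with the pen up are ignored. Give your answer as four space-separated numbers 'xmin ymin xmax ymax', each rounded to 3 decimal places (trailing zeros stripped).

Answer: 0 0 30.6 10.392

Derivation:
Executing turtle program step by step:
Start: pos=(0,0), heading=0, pen down
FD 5.2: (0,0) -> (5.2,0) [heading=0, draw]
PD: pen down
FD 12.7: (5.2,0) -> (17.9,0) [heading=0, draw]
FD 7.3: (17.9,0) -> (25.2,0) [heading=0, draw]
LT 180: heading 0 -> 180
FD 3.6: (25.2,0) -> (21.6,0) [heading=180, draw]
BK 9: (21.6,0) -> (30.6,0) [heading=180, draw]
FD 15: (30.6,0) -> (15.6,0) [heading=180, draw]
RT 60: heading 180 -> 120
RT 60: heading 120 -> 60
FD 12: (15.6,0) -> (21.6,10.392) [heading=60, draw]
PU: pen up
Final: pos=(21.6,10.392), heading=60, 7 segment(s) drawn

Segment endpoints: x in {0, 5.2, 15.6, 17.9, 21.6, 21.6, 25.2, 30.6}, y in {0, 0, 0, 0, 10.392}
xmin=0, ymin=0, xmax=30.6, ymax=10.392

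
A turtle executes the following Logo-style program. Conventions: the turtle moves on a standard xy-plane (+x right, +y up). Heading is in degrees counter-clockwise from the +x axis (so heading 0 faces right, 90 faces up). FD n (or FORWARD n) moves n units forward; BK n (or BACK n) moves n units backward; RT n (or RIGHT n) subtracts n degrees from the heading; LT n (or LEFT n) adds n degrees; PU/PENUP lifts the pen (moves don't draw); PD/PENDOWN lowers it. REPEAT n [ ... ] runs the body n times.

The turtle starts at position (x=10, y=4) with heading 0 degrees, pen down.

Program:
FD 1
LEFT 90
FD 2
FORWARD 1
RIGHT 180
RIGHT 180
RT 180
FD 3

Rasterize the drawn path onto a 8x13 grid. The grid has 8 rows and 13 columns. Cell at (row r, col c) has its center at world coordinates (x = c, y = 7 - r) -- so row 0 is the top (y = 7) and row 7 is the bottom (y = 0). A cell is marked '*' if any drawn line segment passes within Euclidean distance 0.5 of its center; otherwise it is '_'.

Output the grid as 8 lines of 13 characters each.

Segment 0: (10,4) -> (11,4)
Segment 1: (11,4) -> (11,6)
Segment 2: (11,6) -> (11,7)
Segment 3: (11,7) -> (11,4)

Answer: ___________*_
___________*_
___________*_
__________**_
_____________
_____________
_____________
_____________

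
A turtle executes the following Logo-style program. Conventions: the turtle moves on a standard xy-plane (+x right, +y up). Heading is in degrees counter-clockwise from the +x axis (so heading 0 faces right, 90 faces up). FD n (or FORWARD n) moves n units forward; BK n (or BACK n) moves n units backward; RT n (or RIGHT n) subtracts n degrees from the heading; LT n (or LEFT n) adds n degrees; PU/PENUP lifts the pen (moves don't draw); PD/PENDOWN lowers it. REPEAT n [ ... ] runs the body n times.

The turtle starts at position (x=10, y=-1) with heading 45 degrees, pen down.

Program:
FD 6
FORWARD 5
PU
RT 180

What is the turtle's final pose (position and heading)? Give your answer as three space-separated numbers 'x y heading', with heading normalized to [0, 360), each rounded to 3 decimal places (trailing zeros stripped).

Executing turtle program step by step:
Start: pos=(10,-1), heading=45, pen down
FD 6: (10,-1) -> (14.243,3.243) [heading=45, draw]
FD 5: (14.243,3.243) -> (17.778,6.778) [heading=45, draw]
PU: pen up
RT 180: heading 45 -> 225
Final: pos=(17.778,6.778), heading=225, 2 segment(s) drawn

Answer: 17.778 6.778 225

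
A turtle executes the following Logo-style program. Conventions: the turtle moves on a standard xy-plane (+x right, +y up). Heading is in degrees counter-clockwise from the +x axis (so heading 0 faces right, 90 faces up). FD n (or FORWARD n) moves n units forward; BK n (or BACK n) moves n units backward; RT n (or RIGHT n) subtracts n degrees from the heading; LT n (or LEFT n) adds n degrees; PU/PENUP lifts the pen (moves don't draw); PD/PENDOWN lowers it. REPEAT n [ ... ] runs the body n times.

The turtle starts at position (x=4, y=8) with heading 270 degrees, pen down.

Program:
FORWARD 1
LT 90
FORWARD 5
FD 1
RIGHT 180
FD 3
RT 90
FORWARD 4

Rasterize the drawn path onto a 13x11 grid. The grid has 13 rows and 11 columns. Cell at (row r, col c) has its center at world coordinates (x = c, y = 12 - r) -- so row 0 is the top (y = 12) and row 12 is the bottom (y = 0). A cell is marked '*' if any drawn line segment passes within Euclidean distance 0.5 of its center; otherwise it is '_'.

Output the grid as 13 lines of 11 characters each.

Segment 0: (4,8) -> (4,7)
Segment 1: (4,7) -> (9,7)
Segment 2: (9,7) -> (10,7)
Segment 3: (10,7) -> (7,7)
Segment 4: (7,7) -> (7,11)

Answer: ___________
_______*___
_______*___
_______*___
____*__*___
____*******
___________
___________
___________
___________
___________
___________
___________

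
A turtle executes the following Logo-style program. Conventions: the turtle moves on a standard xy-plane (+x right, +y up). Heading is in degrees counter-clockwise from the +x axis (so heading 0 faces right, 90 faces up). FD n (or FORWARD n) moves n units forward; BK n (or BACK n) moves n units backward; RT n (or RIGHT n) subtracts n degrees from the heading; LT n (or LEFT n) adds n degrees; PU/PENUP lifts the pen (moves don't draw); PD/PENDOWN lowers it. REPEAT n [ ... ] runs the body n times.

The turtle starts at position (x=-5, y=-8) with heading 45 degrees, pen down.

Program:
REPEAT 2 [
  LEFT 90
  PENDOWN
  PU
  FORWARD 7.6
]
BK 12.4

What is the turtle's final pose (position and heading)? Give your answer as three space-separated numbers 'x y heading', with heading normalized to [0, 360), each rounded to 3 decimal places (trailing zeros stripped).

Executing turtle program step by step:
Start: pos=(-5,-8), heading=45, pen down
REPEAT 2 [
  -- iteration 1/2 --
  LT 90: heading 45 -> 135
  PD: pen down
  PU: pen up
  FD 7.6: (-5,-8) -> (-10.374,-2.626) [heading=135, move]
  -- iteration 2/2 --
  LT 90: heading 135 -> 225
  PD: pen down
  PU: pen up
  FD 7.6: (-10.374,-2.626) -> (-15.748,-8) [heading=225, move]
]
BK 12.4: (-15.748,-8) -> (-6.98,0.768) [heading=225, move]
Final: pos=(-6.98,0.768), heading=225, 0 segment(s) drawn

Answer: -6.98 0.768 225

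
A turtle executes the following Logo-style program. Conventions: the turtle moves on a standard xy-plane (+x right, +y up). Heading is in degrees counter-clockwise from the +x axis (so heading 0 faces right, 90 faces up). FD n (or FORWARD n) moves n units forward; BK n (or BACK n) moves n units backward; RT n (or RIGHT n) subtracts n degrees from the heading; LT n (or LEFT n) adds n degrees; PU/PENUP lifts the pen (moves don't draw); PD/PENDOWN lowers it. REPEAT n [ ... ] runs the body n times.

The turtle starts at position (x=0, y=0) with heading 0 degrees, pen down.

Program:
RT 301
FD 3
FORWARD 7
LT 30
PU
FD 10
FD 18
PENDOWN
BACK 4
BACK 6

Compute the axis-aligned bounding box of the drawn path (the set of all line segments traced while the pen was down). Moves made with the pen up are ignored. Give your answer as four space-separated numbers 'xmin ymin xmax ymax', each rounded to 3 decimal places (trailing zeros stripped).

Executing turtle program step by step:
Start: pos=(0,0), heading=0, pen down
RT 301: heading 0 -> 59
FD 3: (0,0) -> (1.545,2.572) [heading=59, draw]
FD 7: (1.545,2.572) -> (5.15,8.572) [heading=59, draw]
LT 30: heading 59 -> 89
PU: pen up
FD 10: (5.15,8.572) -> (5.325,18.57) [heading=89, move]
FD 18: (5.325,18.57) -> (5.639,36.567) [heading=89, move]
PD: pen down
BK 4: (5.639,36.567) -> (5.569,32.568) [heading=89, draw]
BK 6: (5.569,32.568) -> (5.465,26.569) [heading=89, draw]
Final: pos=(5.465,26.569), heading=89, 4 segment(s) drawn

Segment endpoints: x in {0, 1.545, 5.15, 5.465, 5.569, 5.639}, y in {0, 2.572, 8.572, 26.569, 32.568, 36.567}
xmin=0, ymin=0, xmax=5.639, ymax=36.567

Answer: 0 0 5.639 36.567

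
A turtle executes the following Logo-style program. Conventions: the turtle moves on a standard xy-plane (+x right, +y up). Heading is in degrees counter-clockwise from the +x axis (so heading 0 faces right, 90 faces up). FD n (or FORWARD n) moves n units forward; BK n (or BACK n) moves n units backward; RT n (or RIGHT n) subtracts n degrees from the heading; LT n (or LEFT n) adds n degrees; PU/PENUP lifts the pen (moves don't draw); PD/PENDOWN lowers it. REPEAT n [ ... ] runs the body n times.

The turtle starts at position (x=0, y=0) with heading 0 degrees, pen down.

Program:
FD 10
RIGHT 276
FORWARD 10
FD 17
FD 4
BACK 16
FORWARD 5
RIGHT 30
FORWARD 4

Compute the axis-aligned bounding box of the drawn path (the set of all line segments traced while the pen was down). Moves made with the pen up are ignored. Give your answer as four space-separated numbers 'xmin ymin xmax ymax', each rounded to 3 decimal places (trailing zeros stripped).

Answer: 0 0 14.442 30.83

Derivation:
Executing turtle program step by step:
Start: pos=(0,0), heading=0, pen down
FD 10: (0,0) -> (10,0) [heading=0, draw]
RT 276: heading 0 -> 84
FD 10: (10,0) -> (11.045,9.945) [heading=84, draw]
FD 17: (11.045,9.945) -> (12.822,26.852) [heading=84, draw]
FD 4: (12.822,26.852) -> (13.24,30.83) [heading=84, draw]
BK 16: (13.24,30.83) -> (11.568,14.918) [heading=84, draw]
FD 5: (11.568,14.918) -> (12.091,19.89) [heading=84, draw]
RT 30: heading 84 -> 54
FD 4: (12.091,19.89) -> (14.442,23.127) [heading=54, draw]
Final: pos=(14.442,23.127), heading=54, 7 segment(s) drawn

Segment endpoints: x in {0, 10, 11.045, 11.568, 12.091, 12.822, 13.24, 14.442}, y in {0, 9.945, 14.918, 19.89, 23.127, 26.852, 30.83}
xmin=0, ymin=0, xmax=14.442, ymax=30.83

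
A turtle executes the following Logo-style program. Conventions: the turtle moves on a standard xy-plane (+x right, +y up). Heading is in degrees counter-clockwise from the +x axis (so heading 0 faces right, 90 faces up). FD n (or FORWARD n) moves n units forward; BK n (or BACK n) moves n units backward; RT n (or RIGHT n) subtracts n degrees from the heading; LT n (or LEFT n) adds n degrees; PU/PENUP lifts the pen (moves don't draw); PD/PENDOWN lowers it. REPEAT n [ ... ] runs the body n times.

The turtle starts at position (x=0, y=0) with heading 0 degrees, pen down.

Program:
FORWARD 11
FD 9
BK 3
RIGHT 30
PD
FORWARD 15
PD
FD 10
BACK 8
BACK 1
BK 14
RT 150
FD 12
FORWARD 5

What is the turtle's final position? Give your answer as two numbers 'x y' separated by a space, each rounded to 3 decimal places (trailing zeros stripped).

Executing turtle program step by step:
Start: pos=(0,0), heading=0, pen down
FD 11: (0,0) -> (11,0) [heading=0, draw]
FD 9: (11,0) -> (20,0) [heading=0, draw]
BK 3: (20,0) -> (17,0) [heading=0, draw]
RT 30: heading 0 -> 330
PD: pen down
FD 15: (17,0) -> (29.99,-7.5) [heading=330, draw]
PD: pen down
FD 10: (29.99,-7.5) -> (38.651,-12.5) [heading=330, draw]
BK 8: (38.651,-12.5) -> (31.722,-8.5) [heading=330, draw]
BK 1: (31.722,-8.5) -> (30.856,-8) [heading=330, draw]
BK 14: (30.856,-8) -> (18.732,-1) [heading=330, draw]
RT 150: heading 330 -> 180
FD 12: (18.732,-1) -> (6.732,-1) [heading=180, draw]
FD 5: (6.732,-1) -> (1.732,-1) [heading=180, draw]
Final: pos=(1.732,-1), heading=180, 10 segment(s) drawn

Answer: 1.732 -1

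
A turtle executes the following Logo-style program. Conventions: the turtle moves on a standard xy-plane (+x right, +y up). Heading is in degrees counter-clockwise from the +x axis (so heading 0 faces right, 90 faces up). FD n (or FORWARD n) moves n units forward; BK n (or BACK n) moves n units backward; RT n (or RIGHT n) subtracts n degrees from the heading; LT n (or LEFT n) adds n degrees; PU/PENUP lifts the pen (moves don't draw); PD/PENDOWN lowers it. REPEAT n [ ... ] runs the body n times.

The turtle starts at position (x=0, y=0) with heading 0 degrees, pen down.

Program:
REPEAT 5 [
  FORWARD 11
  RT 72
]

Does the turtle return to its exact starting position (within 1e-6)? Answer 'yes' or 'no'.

Answer: yes

Derivation:
Executing turtle program step by step:
Start: pos=(0,0), heading=0, pen down
REPEAT 5 [
  -- iteration 1/5 --
  FD 11: (0,0) -> (11,0) [heading=0, draw]
  RT 72: heading 0 -> 288
  -- iteration 2/5 --
  FD 11: (11,0) -> (14.399,-10.462) [heading=288, draw]
  RT 72: heading 288 -> 216
  -- iteration 3/5 --
  FD 11: (14.399,-10.462) -> (5.5,-16.927) [heading=216, draw]
  RT 72: heading 216 -> 144
  -- iteration 4/5 --
  FD 11: (5.5,-16.927) -> (-3.399,-10.462) [heading=144, draw]
  RT 72: heading 144 -> 72
  -- iteration 5/5 --
  FD 11: (-3.399,-10.462) -> (0,0) [heading=72, draw]
  RT 72: heading 72 -> 0
]
Final: pos=(0,0), heading=0, 5 segment(s) drawn

Start position: (0, 0)
Final position: (0, 0)
Distance = 0; < 1e-6 -> CLOSED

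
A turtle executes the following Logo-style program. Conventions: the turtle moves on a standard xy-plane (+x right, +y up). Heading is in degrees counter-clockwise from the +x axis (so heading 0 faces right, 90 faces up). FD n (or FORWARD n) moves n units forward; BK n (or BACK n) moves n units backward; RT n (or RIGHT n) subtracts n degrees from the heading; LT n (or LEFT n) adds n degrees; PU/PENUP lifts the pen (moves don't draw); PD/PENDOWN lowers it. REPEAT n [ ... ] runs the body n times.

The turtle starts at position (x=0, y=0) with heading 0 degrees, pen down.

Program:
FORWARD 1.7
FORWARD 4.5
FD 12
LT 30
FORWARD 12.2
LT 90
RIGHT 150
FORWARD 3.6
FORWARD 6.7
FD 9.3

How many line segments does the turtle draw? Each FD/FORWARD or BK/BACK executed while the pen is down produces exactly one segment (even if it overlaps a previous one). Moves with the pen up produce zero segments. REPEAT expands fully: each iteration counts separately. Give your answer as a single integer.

Executing turtle program step by step:
Start: pos=(0,0), heading=0, pen down
FD 1.7: (0,0) -> (1.7,0) [heading=0, draw]
FD 4.5: (1.7,0) -> (6.2,0) [heading=0, draw]
FD 12: (6.2,0) -> (18.2,0) [heading=0, draw]
LT 30: heading 0 -> 30
FD 12.2: (18.2,0) -> (28.766,6.1) [heading=30, draw]
LT 90: heading 30 -> 120
RT 150: heading 120 -> 330
FD 3.6: (28.766,6.1) -> (31.883,4.3) [heading=330, draw]
FD 6.7: (31.883,4.3) -> (37.686,0.95) [heading=330, draw]
FD 9.3: (37.686,0.95) -> (45.74,-3.7) [heading=330, draw]
Final: pos=(45.74,-3.7), heading=330, 7 segment(s) drawn
Segments drawn: 7

Answer: 7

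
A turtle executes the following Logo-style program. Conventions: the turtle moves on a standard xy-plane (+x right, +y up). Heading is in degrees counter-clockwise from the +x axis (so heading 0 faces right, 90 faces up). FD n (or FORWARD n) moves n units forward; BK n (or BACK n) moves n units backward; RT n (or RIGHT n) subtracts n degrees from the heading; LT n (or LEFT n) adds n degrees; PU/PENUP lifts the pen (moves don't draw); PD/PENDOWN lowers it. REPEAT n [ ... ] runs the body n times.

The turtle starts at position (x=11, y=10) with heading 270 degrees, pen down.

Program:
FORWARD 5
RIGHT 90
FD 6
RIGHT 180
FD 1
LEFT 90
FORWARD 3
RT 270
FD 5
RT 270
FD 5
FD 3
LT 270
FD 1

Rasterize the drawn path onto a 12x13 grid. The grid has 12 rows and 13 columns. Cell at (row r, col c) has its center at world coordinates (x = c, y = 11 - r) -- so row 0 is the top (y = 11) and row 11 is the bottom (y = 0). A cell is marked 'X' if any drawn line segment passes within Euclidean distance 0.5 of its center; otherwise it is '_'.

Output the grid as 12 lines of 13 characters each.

Segment 0: (11,10) -> (11,5)
Segment 1: (11,5) -> (5,5)
Segment 2: (5,5) -> (6,5)
Segment 3: (6,5) -> (6,8)
Segment 4: (6,8) -> (1,8)
Segment 5: (1,8) -> (1,3)
Segment 6: (1,3) -> (1,-0)
Segment 7: (1,-0) -> (0,-0)

Answer: _____________
___________X_
___________X_
_XXXXXX____X_
_X____X____X_
_X____X____X_
_X___XXXXXXX_
_X___________
_X___________
_X___________
_X___________
XX___________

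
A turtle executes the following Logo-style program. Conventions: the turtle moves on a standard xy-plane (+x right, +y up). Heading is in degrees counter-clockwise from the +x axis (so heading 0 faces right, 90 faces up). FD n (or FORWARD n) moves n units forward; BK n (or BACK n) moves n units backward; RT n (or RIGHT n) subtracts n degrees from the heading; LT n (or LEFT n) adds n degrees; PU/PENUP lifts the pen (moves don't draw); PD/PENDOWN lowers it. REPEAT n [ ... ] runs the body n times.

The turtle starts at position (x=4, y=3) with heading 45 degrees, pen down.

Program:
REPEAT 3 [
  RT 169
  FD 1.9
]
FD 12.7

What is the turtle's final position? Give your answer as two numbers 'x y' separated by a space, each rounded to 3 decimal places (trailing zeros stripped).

Executing turtle program step by step:
Start: pos=(4,3), heading=45, pen down
REPEAT 3 [
  -- iteration 1/3 --
  RT 169: heading 45 -> 236
  FD 1.9: (4,3) -> (2.938,1.425) [heading=236, draw]
  -- iteration 2/3 --
  RT 169: heading 236 -> 67
  FD 1.9: (2.938,1.425) -> (3.68,3.174) [heading=67, draw]
  -- iteration 3/3 --
  RT 169: heading 67 -> 258
  FD 1.9: (3.68,3.174) -> (3.285,1.315) [heading=258, draw]
]
FD 12.7: (3.285,1.315) -> (0.644,-11.107) [heading=258, draw]
Final: pos=(0.644,-11.107), heading=258, 4 segment(s) drawn

Answer: 0.644 -11.107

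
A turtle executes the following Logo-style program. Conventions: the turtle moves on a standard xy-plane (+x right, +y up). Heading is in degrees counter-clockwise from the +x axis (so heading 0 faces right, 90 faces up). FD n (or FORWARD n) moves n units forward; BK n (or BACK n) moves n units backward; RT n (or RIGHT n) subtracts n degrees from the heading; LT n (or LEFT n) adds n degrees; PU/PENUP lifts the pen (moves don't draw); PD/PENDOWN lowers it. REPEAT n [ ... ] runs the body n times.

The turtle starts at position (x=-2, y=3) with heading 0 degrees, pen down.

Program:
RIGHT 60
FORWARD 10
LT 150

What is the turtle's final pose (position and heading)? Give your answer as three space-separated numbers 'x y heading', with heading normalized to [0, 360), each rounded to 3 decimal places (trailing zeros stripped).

Answer: 3 -5.66 90

Derivation:
Executing turtle program step by step:
Start: pos=(-2,3), heading=0, pen down
RT 60: heading 0 -> 300
FD 10: (-2,3) -> (3,-5.66) [heading=300, draw]
LT 150: heading 300 -> 90
Final: pos=(3,-5.66), heading=90, 1 segment(s) drawn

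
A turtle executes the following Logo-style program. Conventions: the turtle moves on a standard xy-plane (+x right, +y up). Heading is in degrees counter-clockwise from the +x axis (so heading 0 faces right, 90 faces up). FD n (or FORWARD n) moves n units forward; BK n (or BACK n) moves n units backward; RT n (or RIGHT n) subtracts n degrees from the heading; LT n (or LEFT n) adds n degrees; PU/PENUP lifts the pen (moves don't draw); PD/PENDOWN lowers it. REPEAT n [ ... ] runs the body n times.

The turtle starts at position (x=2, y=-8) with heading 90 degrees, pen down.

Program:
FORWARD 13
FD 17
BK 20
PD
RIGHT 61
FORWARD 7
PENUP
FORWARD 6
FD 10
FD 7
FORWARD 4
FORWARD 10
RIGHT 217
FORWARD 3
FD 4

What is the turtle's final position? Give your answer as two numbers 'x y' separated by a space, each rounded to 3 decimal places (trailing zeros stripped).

Executing turtle program step by step:
Start: pos=(2,-8), heading=90, pen down
FD 13: (2,-8) -> (2,5) [heading=90, draw]
FD 17: (2,5) -> (2,22) [heading=90, draw]
BK 20: (2,22) -> (2,2) [heading=90, draw]
PD: pen down
RT 61: heading 90 -> 29
FD 7: (2,2) -> (8.122,5.394) [heading=29, draw]
PU: pen up
FD 6: (8.122,5.394) -> (13.37,8.303) [heading=29, move]
FD 10: (13.37,8.303) -> (22.116,13.151) [heading=29, move]
FD 7: (22.116,13.151) -> (28.239,16.544) [heading=29, move]
FD 4: (28.239,16.544) -> (31.737,18.484) [heading=29, move]
FD 10: (31.737,18.484) -> (40.483,23.332) [heading=29, move]
RT 217: heading 29 -> 172
FD 3: (40.483,23.332) -> (37.512,23.749) [heading=172, move]
FD 4: (37.512,23.749) -> (33.551,24.306) [heading=172, move]
Final: pos=(33.551,24.306), heading=172, 4 segment(s) drawn

Answer: 33.551 24.306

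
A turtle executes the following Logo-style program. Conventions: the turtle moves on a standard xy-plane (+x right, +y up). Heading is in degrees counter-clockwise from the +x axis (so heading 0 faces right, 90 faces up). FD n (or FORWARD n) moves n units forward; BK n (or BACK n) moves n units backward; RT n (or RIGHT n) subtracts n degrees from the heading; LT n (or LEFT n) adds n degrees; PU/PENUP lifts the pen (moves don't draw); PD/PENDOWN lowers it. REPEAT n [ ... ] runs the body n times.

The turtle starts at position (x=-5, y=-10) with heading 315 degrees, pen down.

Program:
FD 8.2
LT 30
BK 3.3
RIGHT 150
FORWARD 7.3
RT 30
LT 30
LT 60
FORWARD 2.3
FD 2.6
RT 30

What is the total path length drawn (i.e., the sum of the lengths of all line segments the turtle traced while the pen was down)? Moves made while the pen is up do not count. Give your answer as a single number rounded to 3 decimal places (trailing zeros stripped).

Executing turtle program step by step:
Start: pos=(-5,-10), heading=315, pen down
FD 8.2: (-5,-10) -> (0.798,-15.798) [heading=315, draw]
LT 30: heading 315 -> 345
BK 3.3: (0.798,-15.798) -> (-2.389,-14.944) [heading=345, draw]
RT 150: heading 345 -> 195
FD 7.3: (-2.389,-14.944) -> (-9.441,-16.834) [heading=195, draw]
RT 30: heading 195 -> 165
LT 30: heading 165 -> 195
LT 60: heading 195 -> 255
FD 2.3: (-9.441,-16.834) -> (-10.036,-19.055) [heading=255, draw]
FD 2.6: (-10.036,-19.055) -> (-10.709,-21.567) [heading=255, draw]
RT 30: heading 255 -> 225
Final: pos=(-10.709,-21.567), heading=225, 5 segment(s) drawn

Segment lengths:
  seg 1: (-5,-10) -> (0.798,-15.798), length = 8.2
  seg 2: (0.798,-15.798) -> (-2.389,-14.944), length = 3.3
  seg 3: (-2.389,-14.944) -> (-9.441,-16.834), length = 7.3
  seg 4: (-9.441,-16.834) -> (-10.036,-19.055), length = 2.3
  seg 5: (-10.036,-19.055) -> (-10.709,-21.567), length = 2.6
Total = 23.7

Answer: 23.7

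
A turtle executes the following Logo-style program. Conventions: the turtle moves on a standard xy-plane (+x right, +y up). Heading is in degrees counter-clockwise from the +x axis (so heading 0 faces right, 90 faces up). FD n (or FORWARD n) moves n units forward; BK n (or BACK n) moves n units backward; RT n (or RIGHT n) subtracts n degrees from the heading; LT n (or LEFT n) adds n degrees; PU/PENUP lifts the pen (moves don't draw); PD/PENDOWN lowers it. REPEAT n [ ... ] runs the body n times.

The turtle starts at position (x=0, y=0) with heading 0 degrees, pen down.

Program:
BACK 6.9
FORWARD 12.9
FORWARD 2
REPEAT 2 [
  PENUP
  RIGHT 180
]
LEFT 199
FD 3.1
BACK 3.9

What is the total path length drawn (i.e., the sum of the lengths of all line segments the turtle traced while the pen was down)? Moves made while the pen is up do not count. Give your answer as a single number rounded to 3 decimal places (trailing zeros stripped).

Answer: 21.8

Derivation:
Executing turtle program step by step:
Start: pos=(0,0), heading=0, pen down
BK 6.9: (0,0) -> (-6.9,0) [heading=0, draw]
FD 12.9: (-6.9,0) -> (6,0) [heading=0, draw]
FD 2: (6,0) -> (8,0) [heading=0, draw]
REPEAT 2 [
  -- iteration 1/2 --
  PU: pen up
  RT 180: heading 0 -> 180
  -- iteration 2/2 --
  PU: pen up
  RT 180: heading 180 -> 0
]
LT 199: heading 0 -> 199
FD 3.1: (8,0) -> (5.069,-1.009) [heading=199, move]
BK 3.9: (5.069,-1.009) -> (8.756,0.26) [heading=199, move]
Final: pos=(8.756,0.26), heading=199, 3 segment(s) drawn

Segment lengths:
  seg 1: (0,0) -> (-6.9,0), length = 6.9
  seg 2: (-6.9,0) -> (6,0), length = 12.9
  seg 3: (6,0) -> (8,0), length = 2
Total = 21.8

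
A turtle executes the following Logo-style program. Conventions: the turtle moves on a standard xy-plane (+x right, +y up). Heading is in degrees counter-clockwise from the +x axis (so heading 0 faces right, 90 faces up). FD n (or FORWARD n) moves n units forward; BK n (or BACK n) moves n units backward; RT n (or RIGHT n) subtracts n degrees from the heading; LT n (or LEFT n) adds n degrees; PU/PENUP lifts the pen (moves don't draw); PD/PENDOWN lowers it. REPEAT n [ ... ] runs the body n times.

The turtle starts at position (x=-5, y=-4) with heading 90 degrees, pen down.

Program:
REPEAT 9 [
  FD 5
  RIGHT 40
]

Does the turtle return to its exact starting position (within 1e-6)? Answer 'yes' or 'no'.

Executing turtle program step by step:
Start: pos=(-5,-4), heading=90, pen down
REPEAT 9 [
  -- iteration 1/9 --
  FD 5: (-5,-4) -> (-5,1) [heading=90, draw]
  RT 40: heading 90 -> 50
  -- iteration 2/9 --
  FD 5: (-5,1) -> (-1.786,4.83) [heading=50, draw]
  RT 40: heading 50 -> 10
  -- iteration 3/9 --
  FD 5: (-1.786,4.83) -> (3.138,5.698) [heading=10, draw]
  RT 40: heading 10 -> 330
  -- iteration 4/9 --
  FD 5: (3.138,5.698) -> (7.468,3.198) [heading=330, draw]
  RT 40: heading 330 -> 290
  -- iteration 5/9 --
  FD 5: (7.468,3.198) -> (9.178,-1.5) [heading=290, draw]
  RT 40: heading 290 -> 250
  -- iteration 6/9 --
  FD 5: (9.178,-1.5) -> (7.468,-6.198) [heading=250, draw]
  RT 40: heading 250 -> 210
  -- iteration 7/9 --
  FD 5: (7.468,-6.198) -> (3.138,-8.698) [heading=210, draw]
  RT 40: heading 210 -> 170
  -- iteration 8/9 --
  FD 5: (3.138,-8.698) -> (-1.786,-7.83) [heading=170, draw]
  RT 40: heading 170 -> 130
  -- iteration 9/9 --
  FD 5: (-1.786,-7.83) -> (-5,-4) [heading=130, draw]
  RT 40: heading 130 -> 90
]
Final: pos=(-5,-4), heading=90, 9 segment(s) drawn

Start position: (-5, -4)
Final position: (-5, -4)
Distance = 0; < 1e-6 -> CLOSED

Answer: yes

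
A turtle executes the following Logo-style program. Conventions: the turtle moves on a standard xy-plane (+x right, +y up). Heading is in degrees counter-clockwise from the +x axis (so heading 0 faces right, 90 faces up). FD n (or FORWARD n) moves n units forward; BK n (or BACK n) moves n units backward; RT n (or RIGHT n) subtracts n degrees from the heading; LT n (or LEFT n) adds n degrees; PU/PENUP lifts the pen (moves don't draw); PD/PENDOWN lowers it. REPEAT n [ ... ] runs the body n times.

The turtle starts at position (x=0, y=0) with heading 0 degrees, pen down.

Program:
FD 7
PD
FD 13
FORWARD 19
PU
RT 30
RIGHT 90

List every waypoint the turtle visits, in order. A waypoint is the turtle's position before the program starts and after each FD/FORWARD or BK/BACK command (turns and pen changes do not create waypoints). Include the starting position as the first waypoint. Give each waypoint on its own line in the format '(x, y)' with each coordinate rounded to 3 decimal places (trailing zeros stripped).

Executing turtle program step by step:
Start: pos=(0,0), heading=0, pen down
FD 7: (0,0) -> (7,0) [heading=0, draw]
PD: pen down
FD 13: (7,0) -> (20,0) [heading=0, draw]
FD 19: (20,0) -> (39,0) [heading=0, draw]
PU: pen up
RT 30: heading 0 -> 330
RT 90: heading 330 -> 240
Final: pos=(39,0), heading=240, 3 segment(s) drawn
Waypoints (4 total):
(0, 0)
(7, 0)
(20, 0)
(39, 0)

Answer: (0, 0)
(7, 0)
(20, 0)
(39, 0)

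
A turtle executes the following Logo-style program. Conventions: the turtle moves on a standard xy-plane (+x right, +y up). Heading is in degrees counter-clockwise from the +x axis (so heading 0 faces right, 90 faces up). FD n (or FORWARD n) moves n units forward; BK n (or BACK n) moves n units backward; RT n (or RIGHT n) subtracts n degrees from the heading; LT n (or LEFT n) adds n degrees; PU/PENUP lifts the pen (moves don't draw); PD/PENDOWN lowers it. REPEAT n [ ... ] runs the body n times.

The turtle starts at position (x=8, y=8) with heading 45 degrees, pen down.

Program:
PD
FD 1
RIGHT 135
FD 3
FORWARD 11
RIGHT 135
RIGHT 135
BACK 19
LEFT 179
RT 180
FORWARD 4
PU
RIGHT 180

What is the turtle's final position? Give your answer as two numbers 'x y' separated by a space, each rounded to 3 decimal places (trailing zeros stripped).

Executing turtle program step by step:
Start: pos=(8,8), heading=45, pen down
PD: pen down
FD 1: (8,8) -> (8.707,8.707) [heading=45, draw]
RT 135: heading 45 -> 270
FD 3: (8.707,8.707) -> (8.707,5.707) [heading=270, draw]
FD 11: (8.707,5.707) -> (8.707,-5.293) [heading=270, draw]
RT 135: heading 270 -> 135
RT 135: heading 135 -> 0
BK 19: (8.707,-5.293) -> (-10.293,-5.293) [heading=0, draw]
LT 179: heading 0 -> 179
RT 180: heading 179 -> 359
FD 4: (-10.293,-5.293) -> (-6.294,-5.363) [heading=359, draw]
PU: pen up
RT 180: heading 359 -> 179
Final: pos=(-6.294,-5.363), heading=179, 5 segment(s) drawn

Answer: -6.294 -5.363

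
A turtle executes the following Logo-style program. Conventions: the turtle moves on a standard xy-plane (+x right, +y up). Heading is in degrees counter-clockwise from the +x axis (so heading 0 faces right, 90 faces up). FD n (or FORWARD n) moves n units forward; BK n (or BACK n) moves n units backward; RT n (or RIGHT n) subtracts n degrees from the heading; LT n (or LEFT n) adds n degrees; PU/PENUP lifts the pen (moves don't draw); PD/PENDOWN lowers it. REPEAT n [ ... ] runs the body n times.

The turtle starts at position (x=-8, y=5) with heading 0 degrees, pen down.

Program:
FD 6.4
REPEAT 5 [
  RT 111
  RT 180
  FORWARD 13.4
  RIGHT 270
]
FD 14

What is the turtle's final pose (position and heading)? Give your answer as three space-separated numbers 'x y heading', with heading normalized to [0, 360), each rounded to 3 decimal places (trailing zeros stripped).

Answer: 9.416 22.289 75

Derivation:
Executing turtle program step by step:
Start: pos=(-8,5), heading=0, pen down
FD 6.4: (-8,5) -> (-1.6,5) [heading=0, draw]
REPEAT 5 [
  -- iteration 1/5 --
  RT 111: heading 0 -> 249
  RT 180: heading 249 -> 69
  FD 13.4: (-1.6,5) -> (3.202,17.51) [heading=69, draw]
  RT 270: heading 69 -> 159
  -- iteration 2/5 --
  RT 111: heading 159 -> 48
  RT 180: heading 48 -> 228
  FD 13.4: (3.202,17.51) -> (-5.764,7.552) [heading=228, draw]
  RT 270: heading 228 -> 318
  -- iteration 3/5 --
  RT 111: heading 318 -> 207
  RT 180: heading 207 -> 27
  FD 13.4: (-5.764,7.552) -> (6.175,13.635) [heading=27, draw]
  RT 270: heading 27 -> 117
  -- iteration 4/5 --
  RT 111: heading 117 -> 6
  RT 180: heading 6 -> 186
  FD 13.4: (6.175,13.635) -> (-7.151,12.235) [heading=186, draw]
  RT 270: heading 186 -> 276
  -- iteration 5/5 --
  RT 111: heading 276 -> 165
  RT 180: heading 165 -> 345
  FD 13.4: (-7.151,12.235) -> (5.792,8.766) [heading=345, draw]
  RT 270: heading 345 -> 75
]
FD 14: (5.792,8.766) -> (9.416,22.289) [heading=75, draw]
Final: pos=(9.416,22.289), heading=75, 7 segment(s) drawn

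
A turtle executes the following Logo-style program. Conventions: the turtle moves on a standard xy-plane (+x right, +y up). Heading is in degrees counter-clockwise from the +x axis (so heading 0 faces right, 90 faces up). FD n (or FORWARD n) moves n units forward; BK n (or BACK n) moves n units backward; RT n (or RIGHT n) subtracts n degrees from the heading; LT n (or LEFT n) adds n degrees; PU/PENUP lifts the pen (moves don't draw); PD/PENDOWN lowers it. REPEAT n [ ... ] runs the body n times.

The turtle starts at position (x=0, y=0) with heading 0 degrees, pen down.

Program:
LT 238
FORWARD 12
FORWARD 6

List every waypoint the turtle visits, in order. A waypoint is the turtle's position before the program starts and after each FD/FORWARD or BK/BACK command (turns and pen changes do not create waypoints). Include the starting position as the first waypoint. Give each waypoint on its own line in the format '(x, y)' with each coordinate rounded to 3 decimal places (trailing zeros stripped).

Executing turtle program step by step:
Start: pos=(0,0), heading=0, pen down
LT 238: heading 0 -> 238
FD 12: (0,0) -> (-6.359,-10.177) [heading=238, draw]
FD 6: (-6.359,-10.177) -> (-9.539,-15.265) [heading=238, draw]
Final: pos=(-9.539,-15.265), heading=238, 2 segment(s) drawn
Waypoints (3 total):
(0, 0)
(-6.359, -10.177)
(-9.539, -15.265)

Answer: (0, 0)
(-6.359, -10.177)
(-9.539, -15.265)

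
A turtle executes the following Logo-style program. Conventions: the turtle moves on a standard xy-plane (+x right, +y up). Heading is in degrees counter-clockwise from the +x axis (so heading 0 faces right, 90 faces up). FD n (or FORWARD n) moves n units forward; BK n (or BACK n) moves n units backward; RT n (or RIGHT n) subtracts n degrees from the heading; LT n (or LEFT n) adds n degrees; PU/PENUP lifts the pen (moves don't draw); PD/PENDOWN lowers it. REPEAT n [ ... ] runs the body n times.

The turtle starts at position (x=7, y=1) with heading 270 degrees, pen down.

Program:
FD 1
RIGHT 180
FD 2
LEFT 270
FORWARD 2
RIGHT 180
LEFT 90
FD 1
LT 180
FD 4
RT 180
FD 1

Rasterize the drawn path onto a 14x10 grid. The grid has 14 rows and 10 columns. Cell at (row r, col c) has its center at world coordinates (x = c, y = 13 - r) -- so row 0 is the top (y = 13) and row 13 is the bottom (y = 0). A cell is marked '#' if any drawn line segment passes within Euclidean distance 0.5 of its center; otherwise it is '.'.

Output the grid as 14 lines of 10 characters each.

Answer: ..........
..........
..........
..........
..........
..........
..........
..........
.........#
.........#
.........#
.......###
.......#.#
.......#..

Derivation:
Segment 0: (7,1) -> (7,0)
Segment 1: (7,0) -> (7,2)
Segment 2: (7,2) -> (9,2)
Segment 3: (9,2) -> (9,1)
Segment 4: (9,1) -> (9,5)
Segment 5: (9,5) -> (9,4)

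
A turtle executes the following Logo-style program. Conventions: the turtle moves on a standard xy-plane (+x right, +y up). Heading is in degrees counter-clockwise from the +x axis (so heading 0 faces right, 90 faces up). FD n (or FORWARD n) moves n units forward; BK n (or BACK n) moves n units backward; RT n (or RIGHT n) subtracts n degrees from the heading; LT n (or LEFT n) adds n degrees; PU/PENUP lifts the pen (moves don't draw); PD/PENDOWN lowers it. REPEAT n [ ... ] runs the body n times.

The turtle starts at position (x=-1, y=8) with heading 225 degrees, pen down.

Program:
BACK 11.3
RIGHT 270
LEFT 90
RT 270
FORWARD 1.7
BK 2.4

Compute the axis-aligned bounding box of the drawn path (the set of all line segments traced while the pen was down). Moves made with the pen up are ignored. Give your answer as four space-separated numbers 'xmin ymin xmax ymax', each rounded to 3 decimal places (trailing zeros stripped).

Executing turtle program step by step:
Start: pos=(-1,8), heading=225, pen down
BK 11.3: (-1,8) -> (6.99,15.99) [heading=225, draw]
RT 270: heading 225 -> 315
LT 90: heading 315 -> 45
RT 270: heading 45 -> 135
FD 1.7: (6.99,15.99) -> (5.788,17.192) [heading=135, draw]
BK 2.4: (5.788,17.192) -> (7.485,15.495) [heading=135, draw]
Final: pos=(7.485,15.495), heading=135, 3 segment(s) drawn

Segment endpoints: x in {-1, 5.788, 6.99, 7.485}, y in {8, 15.495, 15.99, 17.192}
xmin=-1, ymin=8, xmax=7.485, ymax=17.192

Answer: -1 8 7.485 17.192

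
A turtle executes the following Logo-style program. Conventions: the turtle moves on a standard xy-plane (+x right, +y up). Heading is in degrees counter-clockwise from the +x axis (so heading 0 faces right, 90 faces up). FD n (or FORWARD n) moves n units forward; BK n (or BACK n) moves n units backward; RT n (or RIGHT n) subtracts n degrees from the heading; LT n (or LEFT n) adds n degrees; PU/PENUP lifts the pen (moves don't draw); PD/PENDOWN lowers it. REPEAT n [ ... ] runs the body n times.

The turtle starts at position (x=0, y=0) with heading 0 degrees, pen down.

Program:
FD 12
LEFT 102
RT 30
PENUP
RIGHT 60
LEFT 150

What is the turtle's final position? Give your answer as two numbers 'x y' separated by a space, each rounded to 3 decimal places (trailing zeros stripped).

Executing turtle program step by step:
Start: pos=(0,0), heading=0, pen down
FD 12: (0,0) -> (12,0) [heading=0, draw]
LT 102: heading 0 -> 102
RT 30: heading 102 -> 72
PU: pen up
RT 60: heading 72 -> 12
LT 150: heading 12 -> 162
Final: pos=(12,0), heading=162, 1 segment(s) drawn

Answer: 12 0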